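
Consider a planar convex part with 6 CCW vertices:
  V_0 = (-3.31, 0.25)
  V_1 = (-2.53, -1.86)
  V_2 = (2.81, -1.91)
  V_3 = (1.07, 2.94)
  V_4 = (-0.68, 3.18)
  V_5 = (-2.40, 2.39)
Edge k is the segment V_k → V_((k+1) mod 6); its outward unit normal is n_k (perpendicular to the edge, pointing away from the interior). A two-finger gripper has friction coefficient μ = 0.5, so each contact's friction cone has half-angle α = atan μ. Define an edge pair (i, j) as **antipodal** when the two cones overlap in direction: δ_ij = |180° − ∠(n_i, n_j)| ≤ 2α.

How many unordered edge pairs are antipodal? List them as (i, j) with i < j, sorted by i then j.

α = atan 0.5 = 26.57°;  2α = 53.13°
n_0 = (-0.9380, -0.3467)
n_1 = (-0.0094, -1.0000)
n_2 = (+0.9413, +0.3377)
n_3 = (+0.1359, +0.9907)
n_4 = (-0.4174, +0.9087)
n_5 = (-0.9203, +0.3913)
  (0,1): δ = 110.82°  ·
  (0,2): δ = 0.55°  ✓
  (0,3): δ = 61.90°  ·
  (0,4): δ = 94.38°  ·
  (0,5): δ = 136.68°  ·
  (1,2): δ = 69.73°  ·
  (1,3): δ = 7.27°  ✓
  (1,4): δ = 25.21°  ✓
  (1,5): δ = 67.50°  ·
  (2,3): δ = 117.55°  ·
  (2,4): δ = 85.07°  ·
  (2,5): δ = 42.77°  ✓
  (3,4): δ = 147.52°  ·
  (3,5): δ = 105.23°  ·
  (4,5): δ = 137.71°  ·
antipodal pairs: 4

count = 4; pairs: (0,2), (1,3), (1,4), (2,5)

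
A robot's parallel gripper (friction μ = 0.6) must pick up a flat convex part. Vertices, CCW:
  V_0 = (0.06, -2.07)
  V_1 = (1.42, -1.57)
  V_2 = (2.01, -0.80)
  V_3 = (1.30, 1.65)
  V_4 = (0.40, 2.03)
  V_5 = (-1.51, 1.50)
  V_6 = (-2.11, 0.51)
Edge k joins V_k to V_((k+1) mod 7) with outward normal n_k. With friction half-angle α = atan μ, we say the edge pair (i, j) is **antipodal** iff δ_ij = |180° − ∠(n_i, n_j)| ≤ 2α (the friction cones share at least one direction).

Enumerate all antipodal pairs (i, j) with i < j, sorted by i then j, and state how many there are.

α = atan 0.6 = 30.96°;  2α = 61.93°
n_0 = (+0.3451, -0.9386)
n_1 = (+0.7938, -0.6082)
n_2 = (+0.9605, +0.2783)
n_3 = (+0.3890, +0.9212)
n_4 = (-0.2674, +0.9636)
n_5 = (-0.8552, +0.5183)
n_6 = (-0.7653, -0.6437)
  (0,1): δ = 147.65°  ·
  (0,2): δ = 94.02°  ·
  (0,3): δ = 43.08°  ✓
  (0,4): δ = 4.68°  ✓
  (0,5): δ = 38.60°  ✓
  (0,6): δ = 109.88°  ·
  (1,2): δ = 126.38°  ·
  (1,3): δ = 75.43°  ·
  (1,4): δ = 37.03°  ✓
  (1,5): δ = 6.24°  ✓
  (1,6): δ = 77.53°  ·
  (2,3): δ = 129.05°  ·
  (2,4): δ = 90.65°  ·
  (2,5): δ = 47.38°  ✓
  (2,6): δ = 23.91°  ✓
  (3,4): δ = 141.60°  ·
  (3,5): δ = 98.33°  ·
  (3,6): δ = 27.04°  ✓
  (4,5): δ = 136.73°  ·
  (4,6): δ = 65.44°  ·
  (5,6): δ = 108.71°  ·
antipodal pairs: 8

count = 8; pairs: (0,3), (0,4), (0,5), (1,4), (1,5), (2,5), (2,6), (3,6)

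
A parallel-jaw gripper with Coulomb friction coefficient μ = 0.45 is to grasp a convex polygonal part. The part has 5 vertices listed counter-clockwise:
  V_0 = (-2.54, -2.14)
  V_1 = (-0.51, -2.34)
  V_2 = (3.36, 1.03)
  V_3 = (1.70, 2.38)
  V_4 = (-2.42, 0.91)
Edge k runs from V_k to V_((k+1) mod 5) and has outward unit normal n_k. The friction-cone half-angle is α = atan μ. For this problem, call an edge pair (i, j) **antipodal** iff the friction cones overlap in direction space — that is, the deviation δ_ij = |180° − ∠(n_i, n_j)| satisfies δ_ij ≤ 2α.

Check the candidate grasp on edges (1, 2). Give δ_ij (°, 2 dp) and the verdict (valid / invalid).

α = atan 0.45 = 24.23°;  2α = 48.46°
edge 1: e_1 = (+3.87, +3.37);  n_1 = (+0.6567, -0.7541)
edge 2: e_2 = (-1.66, +1.35);  n_2 = (+0.6309, +0.7758)
∠(n_1, n_2) = 99.83°
δ = |180° − 99.83°| = 80.17°
80.17° > 2α = 48.46°  →  invalid

δ = 80.17°, invalid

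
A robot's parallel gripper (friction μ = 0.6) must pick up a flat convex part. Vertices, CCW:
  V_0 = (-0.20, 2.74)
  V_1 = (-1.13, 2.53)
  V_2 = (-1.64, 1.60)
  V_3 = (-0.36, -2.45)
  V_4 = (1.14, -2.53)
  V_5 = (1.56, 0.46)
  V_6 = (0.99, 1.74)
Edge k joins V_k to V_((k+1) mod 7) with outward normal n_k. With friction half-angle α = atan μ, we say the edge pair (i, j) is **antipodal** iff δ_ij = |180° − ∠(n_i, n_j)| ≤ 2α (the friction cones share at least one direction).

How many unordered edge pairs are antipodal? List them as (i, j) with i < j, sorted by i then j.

count = 7; pairs: (0,3), (1,4), (1,5), (2,4), (2,5), (2,6), (3,6)

α = atan 0.6 = 30.96°;  2α = 61.93°
n_0 = (-0.2203, +0.9754)
n_1 = (-0.8768, +0.4808)
n_2 = (-0.9535, -0.3014)
n_3 = (-0.0533, -0.9986)
n_4 = (+0.9903, -0.1391)
n_5 = (+0.9135, +0.4068)
n_6 = (+0.6433, +0.7656)
  (0,1): δ = 131.46°  ·
  (0,2): δ = 85.19°  ·
  (0,3): δ = 15.78°  ✓
  (0,4): δ = 69.28°  ·
  (0,5): δ = 101.28°  ·
  (0,6): δ = 127.23°  ·
  (1,2): δ = 133.72°  ·
  (1,3): δ = 64.31°  ·
  (1,4): δ = 20.74°  ✓
  (1,5): δ = 52.74°  ✓
  (1,6): δ = 78.70°  ·
  (2,3): δ = 110.59°  ·
  (2,4): δ = 25.54°  ✓
  (2,5): δ = 6.46°  ✓
  (2,6): δ = 32.42°  ✓
  (3,4): δ = 94.94°  ·
  (3,5): δ = 62.94°  ·
  (3,6): δ = 36.99°  ✓
  (4,5): δ = 148.00°  ·
  (4,6): δ = 122.05°  ·
  (5,6): δ = 154.05°  ·
antipodal pairs: 7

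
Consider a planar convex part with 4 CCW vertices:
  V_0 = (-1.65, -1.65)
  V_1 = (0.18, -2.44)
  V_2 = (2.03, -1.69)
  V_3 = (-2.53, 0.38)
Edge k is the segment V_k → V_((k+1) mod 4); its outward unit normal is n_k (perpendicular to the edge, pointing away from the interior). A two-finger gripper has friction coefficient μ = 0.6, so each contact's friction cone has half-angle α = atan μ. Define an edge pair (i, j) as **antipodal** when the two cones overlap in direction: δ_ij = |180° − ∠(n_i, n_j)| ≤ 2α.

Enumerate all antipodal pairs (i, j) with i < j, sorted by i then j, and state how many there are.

count = 3; pairs: (0,2), (1,2), (2,3)

α = atan 0.6 = 30.96°;  2α = 61.93°
n_0 = (-0.3963, -0.9181)
n_1 = (+0.3757, -0.9267)
n_2 = (+0.4134, +0.9106)
n_3 = (-0.9175, -0.3977)
  (0,1): δ = 134.58°  ·
  (0,2): δ = 1.07°  ✓
  (0,3): δ = 136.79°  ·
  (1,2): δ = 46.48°  ✓
  (1,3): δ = 91.37°  ·
  (2,3): δ = 42.15°  ✓
antipodal pairs: 3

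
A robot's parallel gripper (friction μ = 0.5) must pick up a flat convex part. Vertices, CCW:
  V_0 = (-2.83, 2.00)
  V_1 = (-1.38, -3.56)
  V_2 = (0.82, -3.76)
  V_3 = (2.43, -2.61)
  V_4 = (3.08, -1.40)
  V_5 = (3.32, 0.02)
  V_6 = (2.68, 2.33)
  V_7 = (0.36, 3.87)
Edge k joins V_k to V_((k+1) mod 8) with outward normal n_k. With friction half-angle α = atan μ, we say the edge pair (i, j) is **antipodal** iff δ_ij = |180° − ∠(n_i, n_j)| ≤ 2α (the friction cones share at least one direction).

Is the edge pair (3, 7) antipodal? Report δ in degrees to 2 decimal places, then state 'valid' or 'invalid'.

δ = 31.38°, valid

α = atan 0.5 = 26.57°;  2α = 53.13°
edge 3: e_3 = (+0.65, +1.21);  n_3 = (+0.8809, -0.4732)
edge 7: e_7 = (-3.19, -1.87);  n_7 = (-0.5057, +0.8627)
∠(n_3, n_7) = 148.62°
δ = |180° − 148.62°| = 31.38°
31.38° ≤ 2α = 53.13°  →  valid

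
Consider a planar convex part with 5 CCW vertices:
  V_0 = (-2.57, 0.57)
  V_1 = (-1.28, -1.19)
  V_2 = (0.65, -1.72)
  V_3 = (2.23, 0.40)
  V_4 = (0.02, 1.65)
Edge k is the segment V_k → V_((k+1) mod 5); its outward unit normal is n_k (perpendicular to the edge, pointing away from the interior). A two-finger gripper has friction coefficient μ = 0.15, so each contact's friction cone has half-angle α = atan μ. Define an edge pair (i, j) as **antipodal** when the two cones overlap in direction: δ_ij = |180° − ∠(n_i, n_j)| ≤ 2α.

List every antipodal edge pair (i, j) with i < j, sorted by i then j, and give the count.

α = atan 0.15 = 8.53°;  2α = 17.06°
n_0 = (-0.8066, -0.5912)
n_1 = (-0.2648, -0.9643)
n_2 = (+0.8018, -0.5976)
n_3 = (+0.4923, +0.8704)
n_4 = (-0.3849, +0.9230)
  (0,1): δ = 141.60°  ·
  (0,2): δ = 72.94°  ·
  (0,3): δ = 24.27°  ·
  (0,4): δ = 76.40°  ·
  (1,2): δ = 111.34°  ·
  (1,3): δ = 14.14°  ✓
  (1,4): δ = 37.99°  ·
  (2,3): δ = 82.80°  ·
  (2,4): δ = 30.67°  ·
  (3,4): δ = 127.87°  ·
antipodal pairs: 1

count = 1; pairs: (1,3)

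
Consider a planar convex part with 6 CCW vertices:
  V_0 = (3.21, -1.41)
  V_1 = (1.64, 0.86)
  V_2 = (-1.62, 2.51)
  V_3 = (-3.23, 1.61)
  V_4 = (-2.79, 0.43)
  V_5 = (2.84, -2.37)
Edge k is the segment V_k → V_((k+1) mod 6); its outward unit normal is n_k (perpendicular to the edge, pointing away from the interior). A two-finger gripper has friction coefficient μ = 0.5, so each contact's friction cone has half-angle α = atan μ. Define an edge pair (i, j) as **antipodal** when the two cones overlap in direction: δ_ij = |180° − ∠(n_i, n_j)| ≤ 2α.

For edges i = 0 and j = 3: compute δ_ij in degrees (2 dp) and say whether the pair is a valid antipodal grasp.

α = atan 0.5 = 26.57°;  2α = 53.13°
edge 0: e_0 = (-1.57, +2.27);  n_0 = (+0.8225, +0.5688)
edge 3: e_3 = (+0.44, -1.18);  n_3 = (-0.9370, -0.3494)
∠(n_0, n_3) = 165.78°
δ = |180° − 165.78°| = 14.22°
14.22° ≤ 2α = 53.13°  →  valid

δ = 14.22°, valid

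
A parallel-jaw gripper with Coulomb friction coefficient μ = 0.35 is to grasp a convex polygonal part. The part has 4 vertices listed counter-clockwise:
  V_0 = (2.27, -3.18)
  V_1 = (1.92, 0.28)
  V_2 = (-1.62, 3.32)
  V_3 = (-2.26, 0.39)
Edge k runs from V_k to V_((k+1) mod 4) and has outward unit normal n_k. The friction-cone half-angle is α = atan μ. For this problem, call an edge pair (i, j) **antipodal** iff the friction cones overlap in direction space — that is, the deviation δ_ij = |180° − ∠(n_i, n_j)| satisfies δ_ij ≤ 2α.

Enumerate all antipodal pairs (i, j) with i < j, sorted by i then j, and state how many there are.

α = atan 0.35 = 19.29°;  2α = 38.58°
n_0 = (+0.9949, +0.1006)
n_1 = (+0.6515, +0.7587)
n_2 = (-0.9770, +0.2134)
n_3 = (-0.6190, -0.7854)
  (0,1): δ = 136.43°  ·
  (0,2): δ = 18.10°  ✓
  (0,3): δ = 45.98°  ·
  (1,2): δ = 61.67°  ·
  (1,3): δ = 2.41°  ✓
  (2,3): δ = 115.92°  ·
antipodal pairs: 2

count = 2; pairs: (0,2), (1,3)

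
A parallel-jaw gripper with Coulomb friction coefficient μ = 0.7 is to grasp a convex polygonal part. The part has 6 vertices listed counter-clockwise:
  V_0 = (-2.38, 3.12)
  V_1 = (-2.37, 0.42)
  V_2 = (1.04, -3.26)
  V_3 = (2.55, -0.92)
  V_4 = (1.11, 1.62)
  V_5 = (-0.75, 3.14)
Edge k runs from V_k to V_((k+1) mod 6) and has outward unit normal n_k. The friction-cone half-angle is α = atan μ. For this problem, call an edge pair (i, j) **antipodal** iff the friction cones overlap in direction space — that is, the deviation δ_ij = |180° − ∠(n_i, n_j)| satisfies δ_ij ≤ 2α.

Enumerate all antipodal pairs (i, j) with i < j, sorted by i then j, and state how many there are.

count = 7; pairs: (0,2), (0,3), (0,4), (1,3), (1,4), (1,5), (2,5)

α = atan 0.7 = 34.99°;  2α = 69.98°
n_0 = (-1.0000, -0.0037)
n_1 = (-0.7335, -0.6797)
n_2 = (+0.8402, -0.5422)
n_3 = (+0.8699, +0.4932)
n_4 = (+0.6328, +0.7743)
n_5 = (-0.0123, +0.9999)
  (0,1): δ = 137.39°  ·
  (0,2): δ = 33.05°  ✓
  (0,3): δ = 29.34°  ✓
  (0,4): δ = 50.53°  ✓
  (0,5): δ = 90.49°  ·
  (1,2): δ = 75.65°  ·
  (1,3): δ = 13.27°  ✓
  (1,4): δ = 7.93°  ✓
  (1,5): δ = 47.88°  ✓
  (2,3): δ = 117.62°  ·
  (2,4): δ = 96.42°  ·
  (2,5): δ = 56.46°  ✓
  (3,4): δ = 158.81°  ·
  (3,5): δ = 118.85°  ·
  (4,5): δ = 140.04°  ·
antipodal pairs: 7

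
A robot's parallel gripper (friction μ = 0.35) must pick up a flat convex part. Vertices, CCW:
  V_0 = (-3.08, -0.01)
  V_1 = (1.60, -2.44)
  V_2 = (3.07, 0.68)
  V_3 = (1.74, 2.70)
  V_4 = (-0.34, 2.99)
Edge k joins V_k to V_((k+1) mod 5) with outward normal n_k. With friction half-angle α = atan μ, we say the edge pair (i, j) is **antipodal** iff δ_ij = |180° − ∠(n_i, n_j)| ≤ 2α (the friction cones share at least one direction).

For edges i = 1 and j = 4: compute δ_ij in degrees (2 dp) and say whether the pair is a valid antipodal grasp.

α = atan 0.35 = 19.29°;  2α = 38.58°
edge 1: e_1 = (+1.47, +3.12);  n_1 = (+0.9046, -0.4262)
edge 4: e_4 = (-2.74, -3.00);  n_4 = (-0.7384, +0.6744)
∠(n_1, n_4) = 162.82°
δ = |180° − 162.82°| = 17.18°
17.18° ≤ 2α = 38.58°  →  valid

δ = 17.18°, valid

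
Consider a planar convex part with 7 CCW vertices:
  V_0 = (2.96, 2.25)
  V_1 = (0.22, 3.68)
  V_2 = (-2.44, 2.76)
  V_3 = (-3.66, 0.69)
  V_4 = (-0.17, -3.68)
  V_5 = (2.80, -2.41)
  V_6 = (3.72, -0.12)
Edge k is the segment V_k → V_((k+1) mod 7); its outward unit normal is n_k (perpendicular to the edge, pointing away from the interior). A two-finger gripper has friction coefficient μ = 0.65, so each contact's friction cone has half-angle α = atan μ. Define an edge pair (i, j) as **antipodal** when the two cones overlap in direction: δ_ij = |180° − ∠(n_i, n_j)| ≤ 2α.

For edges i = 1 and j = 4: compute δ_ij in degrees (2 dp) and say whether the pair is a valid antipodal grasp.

δ = 4.07°, valid

α = atan 0.65 = 33.02°;  2α = 66.05°
edge 1: e_1 = (-2.66, -0.92);  n_1 = (-0.3269, +0.9451)
edge 4: e_4 = (+2.97, +1.27);  n_4 = (+0.3932, -0.9195)
∠(n_1, n_4) = 175.93°
δ = |180° − 175.93°| = 4.07°
4.07° ≤ 2α = 66.05°  →  valid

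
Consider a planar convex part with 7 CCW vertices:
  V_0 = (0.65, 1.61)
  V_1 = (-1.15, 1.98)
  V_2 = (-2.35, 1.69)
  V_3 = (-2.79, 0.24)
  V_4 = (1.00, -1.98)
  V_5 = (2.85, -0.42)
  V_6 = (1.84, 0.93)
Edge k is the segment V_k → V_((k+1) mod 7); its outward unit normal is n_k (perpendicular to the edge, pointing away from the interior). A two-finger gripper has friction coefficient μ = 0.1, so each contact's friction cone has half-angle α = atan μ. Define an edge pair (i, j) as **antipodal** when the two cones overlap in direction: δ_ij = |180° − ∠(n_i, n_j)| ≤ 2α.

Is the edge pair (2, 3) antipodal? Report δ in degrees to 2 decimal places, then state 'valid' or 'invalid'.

α = atan 0.1 = 5.71°;  2α = 11.42°
edge 2: e_2 = (-0.44, -1.45);  n_2 = (-0.9569, +0.2904)
edge 3: e_3 = (+3.79, -2.22);  n_3 = (-0.5054, -0.8629)
∠(n_2, n_3) = 76.52°
δ = |180° − 76.52°| = 103.48°
103.48° > 2α = 11.42°  →  invalid

δ = 103.48°, invalid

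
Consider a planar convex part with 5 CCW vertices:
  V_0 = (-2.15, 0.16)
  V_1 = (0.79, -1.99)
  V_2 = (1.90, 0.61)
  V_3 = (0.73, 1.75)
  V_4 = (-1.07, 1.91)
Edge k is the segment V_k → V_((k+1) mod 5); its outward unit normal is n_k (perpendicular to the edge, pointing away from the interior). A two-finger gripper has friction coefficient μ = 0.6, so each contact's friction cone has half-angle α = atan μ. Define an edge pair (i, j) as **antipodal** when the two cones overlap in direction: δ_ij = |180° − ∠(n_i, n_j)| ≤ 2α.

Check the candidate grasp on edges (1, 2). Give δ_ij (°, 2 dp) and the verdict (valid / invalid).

α = atan 0.6 = 30.96°;  2α = 61.93°
edge 1: e_1 = (+1.11, +2.60);  n_1 = (+0.9197, -0.3926)
edge 2: e_2 = (-1.17, +1.14);  n_2 = (+0.6979, +0.7162)
∠(n_1, n_2) = 68.86°
δ = |180° − 68.86°| = 111.14°
111.14° > 2α = 61.93°  →  invalid

δ = 111.14°, invalid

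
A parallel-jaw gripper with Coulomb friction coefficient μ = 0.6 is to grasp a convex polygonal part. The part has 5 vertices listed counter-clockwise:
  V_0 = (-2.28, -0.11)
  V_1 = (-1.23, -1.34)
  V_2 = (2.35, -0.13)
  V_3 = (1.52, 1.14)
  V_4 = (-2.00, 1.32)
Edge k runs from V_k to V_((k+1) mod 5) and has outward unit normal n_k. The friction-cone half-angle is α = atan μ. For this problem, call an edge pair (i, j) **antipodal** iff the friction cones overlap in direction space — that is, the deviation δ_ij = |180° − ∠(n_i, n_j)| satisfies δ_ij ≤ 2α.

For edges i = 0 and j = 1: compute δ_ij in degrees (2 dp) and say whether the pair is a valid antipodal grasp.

δ = 111.81°, invalid

α = atan 0.6 = 30.96°;  2α = 61.93°
edge 0: e_0 = (+1.05, -1.23);  n_0 = (-0.7606, -0.6493)
edge 1: e_1 = (+3.58, +1.21);  n_1 = (+0.3202, -0.9474)
∠(n_0, n_1) = 68.19°
δ = |180° − 68.19°| = 111.81°
111.81° > 2α = 61.93°  →  invalid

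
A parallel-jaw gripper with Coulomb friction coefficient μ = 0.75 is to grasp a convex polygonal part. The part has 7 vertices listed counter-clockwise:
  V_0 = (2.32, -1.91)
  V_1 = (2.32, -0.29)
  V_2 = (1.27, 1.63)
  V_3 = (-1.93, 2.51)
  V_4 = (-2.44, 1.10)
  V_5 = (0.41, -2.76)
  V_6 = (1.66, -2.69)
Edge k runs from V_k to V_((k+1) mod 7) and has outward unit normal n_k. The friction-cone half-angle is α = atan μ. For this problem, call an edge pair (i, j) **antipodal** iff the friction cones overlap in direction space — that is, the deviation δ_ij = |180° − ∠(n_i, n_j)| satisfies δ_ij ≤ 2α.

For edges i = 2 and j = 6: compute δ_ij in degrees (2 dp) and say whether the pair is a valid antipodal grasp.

δ = 65.14°, valid

α = atan 0.75 = 36.87°;  2α = 73.74°
edge 2: e_2 = (-3.20, +0.88);  n_2 = (+0.2652, +0.9642)
edge 6: e_6 = (+0.66, +0.78);  n_6 = (+0.7634, -0.6459)
∠(n_2, n_6) = 114.86°
δ = |180° − 114.86°| = 65.14°
65.14° ≤ 2α = 73.74°  →  valid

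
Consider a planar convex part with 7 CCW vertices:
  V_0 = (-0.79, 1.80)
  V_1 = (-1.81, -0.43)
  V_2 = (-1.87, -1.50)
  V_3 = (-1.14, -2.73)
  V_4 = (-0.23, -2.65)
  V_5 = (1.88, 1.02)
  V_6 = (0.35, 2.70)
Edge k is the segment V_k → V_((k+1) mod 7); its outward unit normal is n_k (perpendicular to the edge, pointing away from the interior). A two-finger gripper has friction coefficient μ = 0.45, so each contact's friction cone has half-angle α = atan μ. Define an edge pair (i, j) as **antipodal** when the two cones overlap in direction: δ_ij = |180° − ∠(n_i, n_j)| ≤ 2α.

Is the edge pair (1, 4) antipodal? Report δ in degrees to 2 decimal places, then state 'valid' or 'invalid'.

δ = 26.69°, valid

α = atan 0.45 = 24.23°;  2α = 48.46°
edge 1: e_1 = (-0.06, -1.07);  n_1 = (-0.9984, +0.0560)
edge 4: e_4 = (+2.11, +3.67);  n_4 = (+0.8669, -0.4984)
∠(n_1, n_4) = 153.31°
δ = |180° − 153.31°| = 26.69°
26.69° ≤ 2α = 48.46°  →  valid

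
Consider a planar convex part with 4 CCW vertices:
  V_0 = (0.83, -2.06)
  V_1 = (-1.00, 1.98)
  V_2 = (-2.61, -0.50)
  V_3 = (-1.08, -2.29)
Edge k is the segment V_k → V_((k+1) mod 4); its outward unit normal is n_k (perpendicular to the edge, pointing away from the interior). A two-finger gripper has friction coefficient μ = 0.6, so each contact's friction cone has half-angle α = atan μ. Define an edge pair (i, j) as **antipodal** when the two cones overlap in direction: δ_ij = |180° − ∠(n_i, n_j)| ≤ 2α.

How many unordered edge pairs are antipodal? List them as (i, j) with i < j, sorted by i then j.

count = 3; pairs: (0,1), (0,2), (1,3)

α = atan 0.6 = 30.96°;  2α = 61.93°
n_0 = (+0.9109, +0.4126)
n_1 = (-0.8388, +0.5445)
n_2 = (-0.7602, -0.6497)
n_3 = (+0.1196, -0.9928)
  (0,1): δ = 57.36°  ✓
  (0,2): δ = 16.15°  ✓
  (0,3): δ = 72.50°  ·
  (1,2): δ = 106.49°  ·
  (1,3): δ = 50.14°  ✓
  (2,3): δ = 123.66°  ·
antipodal pairs: 3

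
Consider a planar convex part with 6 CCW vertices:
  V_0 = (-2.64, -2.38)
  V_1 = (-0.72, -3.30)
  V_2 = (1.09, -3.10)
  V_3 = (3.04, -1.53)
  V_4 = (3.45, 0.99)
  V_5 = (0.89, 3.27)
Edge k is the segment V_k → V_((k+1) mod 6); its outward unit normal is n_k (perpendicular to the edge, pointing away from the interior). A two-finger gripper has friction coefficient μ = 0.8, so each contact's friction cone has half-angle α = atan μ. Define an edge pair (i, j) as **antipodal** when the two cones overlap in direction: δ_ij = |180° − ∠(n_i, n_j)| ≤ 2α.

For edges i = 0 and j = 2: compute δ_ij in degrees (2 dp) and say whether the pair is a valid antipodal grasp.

α = atan 0.8 = 38.66°;  2α = 77.32°
edge 0: e_0 = (+1.92, -0.92);  n_0 = (-0.4321, -0.9018)
edge 2: e_2 = (+1.95, +1.57);  n_2 = (+0.6271, -0.7789)
∠(n_0, n_2) = 64.44°
δ = |180° − 64.44°| = 115.56°
115.56° > 2α = 77.32°  →  invalid

δ = 115.56°, invalid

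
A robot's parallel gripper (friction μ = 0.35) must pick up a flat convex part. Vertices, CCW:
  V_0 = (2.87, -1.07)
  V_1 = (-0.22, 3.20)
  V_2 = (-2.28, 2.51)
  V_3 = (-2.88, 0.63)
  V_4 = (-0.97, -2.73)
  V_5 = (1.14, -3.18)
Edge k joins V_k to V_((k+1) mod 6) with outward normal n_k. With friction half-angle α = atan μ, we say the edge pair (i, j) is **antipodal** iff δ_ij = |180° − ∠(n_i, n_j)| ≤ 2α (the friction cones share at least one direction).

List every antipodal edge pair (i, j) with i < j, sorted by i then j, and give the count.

α = atan 0.35 = 19.29°;  2α = 38.58°
n_0 = (+0.8101, +0.5863)
n_1 = (-0.3176, +0.9482)
n_2 = (-0.9527, +0.3040)
n_3 = (-0.8694, -0.4942)
n_4 = (-0.2086, -0.9780)
n_5 = (+0.7733, -0.6340)
  (0,1): δ = 107.37°  ·
  (0,2): δ = 53.59°  ·
  (0,3): δ = 6.28°  ✓
  (0,4): δ = 42.07°  ·
  (0,5): δ = 104.76°  ·
  (1,2): δ = 126.22°  ·
  (1,3): δ = 78.90°  ·
  (1,4): δ = 30.56°  ✓
  (1,5): δ = 32.13°  ✓
  (2,3): δ = 132.68°  ·
  (2,4): δ = 84.34°  ·
  (2,5): δ = 21.65°  ✓
  (3,4): δ = 131.66°  ·
  (3,5): δ = 68.96°  ·
  (4,5): δ = 117.31°  ·
antipodal pairs: 4

count = 4; pairs: (0,3), (1,4), (1,5), (2,5)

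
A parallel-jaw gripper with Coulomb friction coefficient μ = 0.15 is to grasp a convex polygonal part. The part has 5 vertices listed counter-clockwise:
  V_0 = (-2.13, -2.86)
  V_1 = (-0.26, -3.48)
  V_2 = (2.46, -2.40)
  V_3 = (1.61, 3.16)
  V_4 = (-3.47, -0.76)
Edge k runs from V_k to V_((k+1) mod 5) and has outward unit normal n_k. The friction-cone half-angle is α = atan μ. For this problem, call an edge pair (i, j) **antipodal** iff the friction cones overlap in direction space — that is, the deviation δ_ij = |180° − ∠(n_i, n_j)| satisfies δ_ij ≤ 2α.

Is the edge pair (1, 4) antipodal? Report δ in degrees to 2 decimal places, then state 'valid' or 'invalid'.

δ = 100.89°, invalid

α = atan 0.15 = 8.53°;  2α = 17.06°
edge 1: e_1 = (+2.72, +1.08);  n_1 = (+0.3690, -0.9294)
edge 4: e_4 = (+1.34, -2.10);  n_4 = (-0.8430, -0.5379)
∠(n_1, n_4) = 79.11°
δ = |180° − 79.11°| = 100.89°
100.89° > 2α = 17.06°  →  invalid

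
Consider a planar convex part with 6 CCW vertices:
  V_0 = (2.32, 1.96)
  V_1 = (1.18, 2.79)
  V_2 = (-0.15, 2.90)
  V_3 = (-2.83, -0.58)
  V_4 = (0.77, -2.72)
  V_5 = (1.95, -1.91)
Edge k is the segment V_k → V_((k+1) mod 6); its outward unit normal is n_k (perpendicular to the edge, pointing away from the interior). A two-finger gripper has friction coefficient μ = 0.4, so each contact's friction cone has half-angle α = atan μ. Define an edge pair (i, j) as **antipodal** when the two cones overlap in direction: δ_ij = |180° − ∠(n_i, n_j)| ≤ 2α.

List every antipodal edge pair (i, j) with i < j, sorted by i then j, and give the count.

count = 5; pairs: (0,3), (1,3), (1,4), (2,4), (2,5)

α = atan 0.4 = 21.80°;  2α = 43.60°
n_0 = (+0.5886, +0.8084)
n_1 = (+0.0824, +0.9966)
n_2 = (-0.7923, +0.6102)
n_3 = (-0.5110, -0.8596)
n_4 = (+0.5659, -0.8244)
n_5 = (+0.9955, -0.0952)
  (0,1): δ = 148.67°  ·
  (0,2): δ = 91.54°  ·
  (0,3): δ = 5.33°  ✓
  (0,4): δ = 70.52°  ·
  (0,5): δ = 120.60°  ·
  (1,2): δ = 122.87°  ·
  (1,3): δ = 26.00°  ✓
  (1,4): δ = 39.20°  ✓
  (1,5): δ = 89.27°  ·
  (2,3): δ = 83.13°  ·
  (2,4): δ = 17.93°  ✓
  (2,5): δ = 32.14°  ✓
  (3,4): δ = 114.80°  ·
  (3,5): δ = 64.73°  ·
  (4,5): δ = 129.93°  ·
antipodal pairs: 5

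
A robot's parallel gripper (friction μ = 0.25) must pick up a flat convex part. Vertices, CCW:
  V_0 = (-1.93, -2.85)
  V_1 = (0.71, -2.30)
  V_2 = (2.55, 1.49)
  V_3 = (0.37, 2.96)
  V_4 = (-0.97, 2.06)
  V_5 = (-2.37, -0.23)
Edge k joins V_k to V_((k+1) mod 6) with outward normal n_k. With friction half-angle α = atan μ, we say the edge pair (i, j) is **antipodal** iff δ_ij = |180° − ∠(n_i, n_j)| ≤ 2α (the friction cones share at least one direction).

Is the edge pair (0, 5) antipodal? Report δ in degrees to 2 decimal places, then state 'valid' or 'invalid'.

δ = 87.76°, invalid

α = atan 0.25 = 14.04°;  2α = 28.07°
edge 0: e_0 = (+2.64, +0.55);  n_0 = (+0.2040, -0.9790)
edge 5: e_5 = (+0.44, -2.62);  n_5 = (-0.9862, -0.1656)
∠(n_0, n_5) = 92.24°
δ = |180° − 92.24°| = 87.76°
87.76° > 2α = 28.07°  →  invalid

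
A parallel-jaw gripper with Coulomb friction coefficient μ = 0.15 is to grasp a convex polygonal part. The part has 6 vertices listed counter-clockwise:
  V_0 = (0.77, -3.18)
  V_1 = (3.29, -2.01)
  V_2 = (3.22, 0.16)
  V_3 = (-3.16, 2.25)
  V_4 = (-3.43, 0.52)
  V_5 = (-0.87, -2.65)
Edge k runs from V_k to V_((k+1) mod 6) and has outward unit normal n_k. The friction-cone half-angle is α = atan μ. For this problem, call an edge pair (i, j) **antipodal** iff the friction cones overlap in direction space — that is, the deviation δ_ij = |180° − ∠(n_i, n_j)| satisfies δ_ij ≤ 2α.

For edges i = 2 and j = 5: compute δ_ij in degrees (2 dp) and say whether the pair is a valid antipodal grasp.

δ = 0.23°, valid

α = atan 0.15 = 8.53°;  2α = 17.06°
edge 2: e_2 = (-6.38, +2.09);  n_2 = (+0.3113, +0.9503)
edge 5: e_5 = (+1.64, -0.53);  n_5 = (-0.3075, -0.9515)
∠(n_2, n_5) = 179.77°
δ = |180° − 179.77°| = 0.23°
0.23° ≤ 2α = 17.06°  →  valid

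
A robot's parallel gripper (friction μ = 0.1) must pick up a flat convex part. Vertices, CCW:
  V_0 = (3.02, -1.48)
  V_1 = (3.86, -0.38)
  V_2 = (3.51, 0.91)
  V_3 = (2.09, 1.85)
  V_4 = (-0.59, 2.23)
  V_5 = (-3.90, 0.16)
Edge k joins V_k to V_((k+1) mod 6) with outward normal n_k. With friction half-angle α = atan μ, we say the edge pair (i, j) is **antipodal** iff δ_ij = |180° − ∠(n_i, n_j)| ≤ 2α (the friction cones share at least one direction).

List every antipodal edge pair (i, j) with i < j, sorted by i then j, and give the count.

α = atan 0.1 = 5.71°;  2α = 11.42°
n_0 = (+0.7948, -0.6069)
n_1 = (+0.9651, +0.2619)
n_2 = (+0.5520, +0.8339)
n_3 = (+0.1404, +0.9901)
n_4 = (-0.5302, +0.8479)
n_5 = (-0.2306, -0.9730)
  (0,1): δ = 127.45°  ·
  (0,2): δ = 86.14°  ·
  (0,3): δ = 60.70°  ·
  (0,4): δ = 20.61°  ·
  (0,5): δ = 114.03°  ·
  (1,2): δ = 138.68°  ·
  (1,3): δ = 113.25°  ·
  (1,4): δ = 73.16°  ·
  (1,5): δ = 61.49°  ·
  (2,3): δ = 154.57°  ·
  (2,4): δ = 114.48°  ·
  (2,5): δ = 20.17°  ·
  (3,4): δ = 139.91°  ·
  (3,5): δ = 5.26°  ✓
  (4,5): δ = 45.35°  ·
antipodal pairs: 1

count = 1; pairs: (3,5)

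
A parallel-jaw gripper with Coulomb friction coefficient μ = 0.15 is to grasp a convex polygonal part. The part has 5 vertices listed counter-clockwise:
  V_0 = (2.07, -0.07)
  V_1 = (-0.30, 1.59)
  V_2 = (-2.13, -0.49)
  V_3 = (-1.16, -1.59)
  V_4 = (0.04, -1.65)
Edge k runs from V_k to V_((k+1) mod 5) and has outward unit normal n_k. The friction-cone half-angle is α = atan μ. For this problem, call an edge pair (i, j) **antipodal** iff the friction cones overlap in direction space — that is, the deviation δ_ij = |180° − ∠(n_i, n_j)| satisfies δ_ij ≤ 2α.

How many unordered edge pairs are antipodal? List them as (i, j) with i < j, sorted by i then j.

α = atan 0.15 = 8.53°;  2α = 17.06°
n_0 = (+0.5737, +0.8191)
n_1 = (-0.7508, +0.6605)
n_2 = (-0.7500, -0.6614)
n_3 = (-0.0499, -0.9988)
n_4 = (+0.6142, -0.7891)
  (0,1): δ = 96.33°  ·
  (0,2): δ = 13.59°  ✓
  (0,3): δ = 32.15°  ·
  (0,4): δ = 72.90°  ·
  (1,2): δ = 97.25°  ·
  (1,3): δ = 51.52°  ·
  (1,4): δ = 10.76°  ✓
  (2,3): δ = 134.27°  ·
  (2,4): δ = 93.51°  ·
  (3,4): δ = 139.24°  ·
antipodal pairs: 2

count = 2; pairs: (0,2), (1,4)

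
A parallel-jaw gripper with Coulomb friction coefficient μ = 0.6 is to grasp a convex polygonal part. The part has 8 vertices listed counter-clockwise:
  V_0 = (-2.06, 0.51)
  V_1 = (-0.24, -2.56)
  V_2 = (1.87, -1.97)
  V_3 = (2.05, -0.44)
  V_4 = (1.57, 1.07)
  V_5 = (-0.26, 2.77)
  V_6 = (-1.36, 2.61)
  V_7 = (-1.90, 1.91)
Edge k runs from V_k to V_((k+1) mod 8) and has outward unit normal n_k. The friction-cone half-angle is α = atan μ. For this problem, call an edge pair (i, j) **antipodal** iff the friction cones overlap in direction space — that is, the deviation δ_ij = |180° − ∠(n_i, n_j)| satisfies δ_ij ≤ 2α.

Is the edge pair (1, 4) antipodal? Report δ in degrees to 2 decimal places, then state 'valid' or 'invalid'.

δ = 58.51°, valid

α = atan 0.6 = 30.96°;  2α = 61.93°
edge 1: e_1 = (+2.11, +0.59);  n_1 = (+0.2693, -0.9631)
edge 4: e_4 = (-1.83, +1.70);  n_4 = (+0.6806, +0.7327)
∠(n_1, n_4) = 121.49°
δ = |180° − 121.49°| = 58.51°
58.51° ≤ 2α = 61.93°  →  valid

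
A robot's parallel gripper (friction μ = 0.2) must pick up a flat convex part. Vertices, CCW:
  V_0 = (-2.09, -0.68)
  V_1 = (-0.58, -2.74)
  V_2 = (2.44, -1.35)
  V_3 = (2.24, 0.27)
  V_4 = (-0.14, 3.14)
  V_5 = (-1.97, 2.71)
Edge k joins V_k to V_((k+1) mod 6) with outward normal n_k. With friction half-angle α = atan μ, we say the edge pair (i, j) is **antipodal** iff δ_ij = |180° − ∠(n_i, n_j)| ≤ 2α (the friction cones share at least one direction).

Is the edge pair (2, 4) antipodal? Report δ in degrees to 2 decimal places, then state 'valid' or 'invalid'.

δ = 83.81°, invalid

α = atan 0.2 = 11.31°;  2α = 22.62°
edge 2: e_2 = (-0.20, +1.62);  n_2 = (+0.9925, +0.1225)
edge 4: e_4 = (-1.83, -0.43);  n_4 = (-0.2287, +0.9735)
∠(n_2, n_4) = 96.19°
δ = |180° − 96.19°| = 83.81°
83.81° > 2α = 22.62°  →  invalid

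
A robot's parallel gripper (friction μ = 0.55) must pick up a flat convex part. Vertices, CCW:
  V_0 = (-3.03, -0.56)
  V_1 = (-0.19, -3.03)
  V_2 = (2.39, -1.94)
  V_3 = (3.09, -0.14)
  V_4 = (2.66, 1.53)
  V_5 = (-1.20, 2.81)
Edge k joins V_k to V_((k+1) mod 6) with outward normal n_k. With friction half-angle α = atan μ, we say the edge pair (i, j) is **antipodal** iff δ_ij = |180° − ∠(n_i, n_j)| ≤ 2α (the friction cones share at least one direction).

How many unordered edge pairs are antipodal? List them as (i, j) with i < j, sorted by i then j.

count = 6; pairs: (0,3), (0,4), (1,4), (1,5), (2,5), (3,5)

α = atan 0.55 = 28.81°;  2α = 57.62°
n_0 = (-0.6562, -0.7545)
n_1 = (+0.3892, -0.9212)
n_2 = (+0.9320, -0.3624)
n_3 = (+0.9684, +0.2494)
n_4 = (+0.3148, +0.9492)
n_5 = (-0.8788, +0.4772)
  (0,1): δ = 116.08°  ·
  (0,2): δ = 70.24°  ·
  (0,3): δ = 34.55°  ✓
  (0,4): δ = 22.67°  ✓
  (0,5): δ = 102.51°  ·
  (1,2): δ = 134.15°  ·
  (1,3): δ = 98.46°  ·
  (1,4): δ = 41.25°  ✓
  (1,5): δ = 38.59°  ✓
  (2,3): δ = 144.31°  ·
  (2,4): δ = 87.10°  ·
  (2,5): δ = 7.25°  ✓
  (3,4): δ = 122.79°  ·
  (3,5): δ = 42.94°  ✓
  (4,5): δ = 100.16°  ·
antipodal pairs: 6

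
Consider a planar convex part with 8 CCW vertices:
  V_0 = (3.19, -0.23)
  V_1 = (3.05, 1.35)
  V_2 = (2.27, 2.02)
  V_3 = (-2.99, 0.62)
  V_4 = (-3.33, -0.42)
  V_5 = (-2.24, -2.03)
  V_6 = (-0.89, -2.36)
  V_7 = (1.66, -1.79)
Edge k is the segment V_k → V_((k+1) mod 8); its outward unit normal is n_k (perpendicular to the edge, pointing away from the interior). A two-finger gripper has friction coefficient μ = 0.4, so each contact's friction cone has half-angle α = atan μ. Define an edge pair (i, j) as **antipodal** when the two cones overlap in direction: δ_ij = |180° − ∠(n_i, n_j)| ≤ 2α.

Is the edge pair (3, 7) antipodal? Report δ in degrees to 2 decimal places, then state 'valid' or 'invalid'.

α = atan 0.4 = 21.80°;  2α = 43.60°
edge 3: e_3 = (-0.34, -1.04);  n_3 = (-0.9505, +0.3107)
edge 7: e_7 = (+1.53, +1.56);  n_7 = (+0.7139, -0.7002)
∠(n_3, n_7) = 153.66°
δ = |180° − 153.66°| = 26.34°
26.34° ≤ 2α = 43.60°  →  valid

δ = 26.34°, valid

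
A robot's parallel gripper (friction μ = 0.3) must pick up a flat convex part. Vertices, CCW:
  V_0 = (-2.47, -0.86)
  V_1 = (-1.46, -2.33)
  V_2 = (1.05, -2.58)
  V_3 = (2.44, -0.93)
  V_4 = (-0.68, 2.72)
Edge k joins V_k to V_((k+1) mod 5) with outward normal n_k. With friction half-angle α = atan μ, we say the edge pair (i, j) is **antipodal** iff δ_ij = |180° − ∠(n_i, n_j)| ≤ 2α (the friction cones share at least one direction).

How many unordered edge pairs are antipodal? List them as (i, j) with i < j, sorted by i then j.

α = atan 0.3 = 16.70°;  2α = 33.40°
n_0 = (-0.8242, -0.5663)
n_1 = (-0.0991, -0.9951)
n_2 = (+0.7648, -0.6443)
n_3 = (+0.7601, +0.6498)
n_4 = (-0.8944, +0.4472)
  (0,1): δ = 130.18°  ·
  (0,2): δ = 74.60°  ·
  (0,3): δ = 6.03°  ✓
  (0,4): δ = 118.94°  ·
  (1,2): δ = 124.42°  ·
  (1,3): δ = 43.79°  ·
  (1,4): δ = 69.12°  ·
  (2,3): δ = 99.36°  ·
  (2,4): δ = 13.55°  ✓
  (3,4): δ = 67.09°  ·
antipodal pairs: 2

count = 2; pairs: (0,3), (2,4)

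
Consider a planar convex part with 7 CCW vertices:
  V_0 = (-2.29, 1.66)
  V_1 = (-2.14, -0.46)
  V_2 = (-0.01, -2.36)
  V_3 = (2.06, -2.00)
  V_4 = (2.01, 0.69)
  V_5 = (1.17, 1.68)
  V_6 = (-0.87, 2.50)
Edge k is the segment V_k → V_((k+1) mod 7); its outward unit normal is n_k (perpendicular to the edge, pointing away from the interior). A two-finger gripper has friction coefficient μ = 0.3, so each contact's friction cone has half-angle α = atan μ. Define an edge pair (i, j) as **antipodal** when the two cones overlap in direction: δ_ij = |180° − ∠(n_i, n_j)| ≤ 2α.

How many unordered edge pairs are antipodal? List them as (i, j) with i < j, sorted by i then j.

count = 5; pairs: (0,3), (1,4), (1,5), (2,5), (2,6)

α = atan 0.3 = 16.70°;  2α = 33.40°
n_0 = (-0.9975, -0.0706)
n_1 = (-0.6657, -0.7462)
n_2 = (+0.1713, -0.9852)
n_3 = (+0.9998, +0.0186)
n_4 = (+0.7625, +0.6470)
n_5 = (+0.3730, +0.9278)
n_6 = (-0.5091, +0.8607)
  (0,1): δ = 135.78°  ·
  (0,2): δ = 84.18°  ·
  (0,3): δ = 2.98°  ✓
  (0,4): δ = 36.27°  ·
  (0,5): δ = 64.05°  ·
  (0,6): δ = 116.56°  ·
  (1,2): δ = 128.40°  ·
  (1,3): δ = 47.20°  ·
  (1,4): δ = 7.95°  ✓
  (1,5): δ = 19.84°  ✓
  (1,6): δ = 72.34°  ·
  (2,3): δ = 98.80°  ·
  (2,4): δ = 59.55°  ·
  (2,5): δ = 31.76°  ✓
  (2,6): δ = 20.74°  ✓
  (3,4): δ = 140.75°  ·
  (3,5): δ = 112.96°  ·
  (3,6): δ = 60.46°  ·
  (4,5): δ = 152.21°  ·
  (4,6): δ = 99.71°  ·
  (5,6): δ = 127.50°  ·
antipodal pairs: 5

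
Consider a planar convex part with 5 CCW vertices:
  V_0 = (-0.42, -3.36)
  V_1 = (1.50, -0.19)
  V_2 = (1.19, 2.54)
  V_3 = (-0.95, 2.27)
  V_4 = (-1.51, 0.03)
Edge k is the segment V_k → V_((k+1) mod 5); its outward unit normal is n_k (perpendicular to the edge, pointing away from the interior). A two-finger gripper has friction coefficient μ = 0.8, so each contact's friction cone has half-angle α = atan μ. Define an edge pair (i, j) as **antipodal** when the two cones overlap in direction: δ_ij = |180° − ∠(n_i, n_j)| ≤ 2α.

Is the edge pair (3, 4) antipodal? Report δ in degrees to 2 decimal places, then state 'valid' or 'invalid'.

α = atan 0.8 = 38.66°;  2α = 77.32°
edge 3: e_3 = (-0.56, -2.24);  n_3 = (-0.9701, +0.2425)
edge 4: e_4 = (+1.09, -3.39);  n_4 = (-0.9520, -0.3061)
∠(n_3, n_4) = 31.86°
δ = |180° − 31.86°| = 148.14°
148.14° > 2α = 77.32°  →  invalid

δ = 148.14°, invalid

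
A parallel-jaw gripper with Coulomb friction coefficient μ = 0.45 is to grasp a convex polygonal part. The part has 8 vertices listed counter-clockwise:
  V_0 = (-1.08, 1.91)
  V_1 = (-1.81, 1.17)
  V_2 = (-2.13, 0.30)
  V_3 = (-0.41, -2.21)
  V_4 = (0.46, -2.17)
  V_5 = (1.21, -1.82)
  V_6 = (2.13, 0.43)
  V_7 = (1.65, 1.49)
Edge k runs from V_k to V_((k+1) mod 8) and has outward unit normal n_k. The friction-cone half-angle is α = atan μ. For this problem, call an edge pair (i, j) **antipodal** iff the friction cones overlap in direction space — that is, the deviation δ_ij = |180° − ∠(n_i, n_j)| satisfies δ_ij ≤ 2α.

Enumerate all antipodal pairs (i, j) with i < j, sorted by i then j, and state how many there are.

count = 10; pairs: (0,3), (0,4), (0,5), (1,4), (1,5), (1,6), (2,6), (2,7), (3,7), (4,7)

α = atan 0.45 = 24.23°;  2α = 48.46°
n_0 = (-0.7119, +0.7023)
n_1 = (-0.9385, +0.3452)
n_2 = (-0.8249, -0.5653)
n_3 = (+0.0459, -0.9989)
n_4 = (+0.4229, -0.9062)
n_5 = (+0.9256, -0.3785)
n_6 = (+0.9110, +0.4125)
n_7 = (+0.1521, +0.9884)
  (0,1): δ = 155.58°  ·
  (0,2): δ = 100.97°  ·
  (0,3): δ = 42.76°  ✓
  (0,4): δ = 20.37°  ✓
  (0,5): δ = 22.37°  ✓
  (0,6): δ = 68.97°  ·
  (0,7): δ = 125.86°  ·
  (1,2): δ = 125.38°  ·
  (1,3): δ = 67.17°  ·
  (1,4): δ = 44.79°  ✓
  (1,5): δ = 2.04°  ✓
  (1,6): δ = 44.56°  ✓
  (1,7): δ = 101.45°  ·
  (2,3): δ = 121.79°  ·
  (2,4): δ = 99.40°  ·
  (2,5): δ = 56.66°  ·
  (2,6): δ = 10.06°  ✓
  (2,7): δ = 46.83°  ✓
  (3,4): δ = 157.62°  ·
  (3,5): δ = 114.87°  ·
  (3,6): δ = 68.27°  ·
  (3,7): δ = 11.38°  ✓
  (4,5): δ = 137.26°  ·
  (4,6): δ = 90.65°  ·
  (4,7): δ = 33.76°  ✓
  (5,6): δ = 133.40°  ·
  (5,7): δ = 76.51°  ·
  (6,7): δ = 123.11°  ·
antipodal pairs: 10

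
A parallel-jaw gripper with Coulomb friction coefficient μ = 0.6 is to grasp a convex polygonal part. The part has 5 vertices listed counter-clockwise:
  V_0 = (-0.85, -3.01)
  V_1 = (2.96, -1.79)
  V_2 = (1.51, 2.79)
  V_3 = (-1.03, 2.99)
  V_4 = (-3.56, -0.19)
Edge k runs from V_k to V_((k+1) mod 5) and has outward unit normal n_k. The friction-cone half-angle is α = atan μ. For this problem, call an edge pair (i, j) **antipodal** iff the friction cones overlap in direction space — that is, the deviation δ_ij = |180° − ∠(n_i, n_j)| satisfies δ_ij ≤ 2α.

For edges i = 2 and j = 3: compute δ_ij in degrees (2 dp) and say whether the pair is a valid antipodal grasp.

α = atan 0.6 = 30.96°;  2α = 61.93°
edge 2: e_2 = (-2.54, +0.20);  n_2 = (+0.0785, +0.9969)
edge 3: e_3 = (-2.53, -3.18);  n_3 = (-0.7825, +0.6226)
∠(n_2, n_3) = 56.00°
δ = |180° − 56.00°| = 124.00°
124.00° > 2α = 61.93°  →  invalid

δ = 124.00°, invalid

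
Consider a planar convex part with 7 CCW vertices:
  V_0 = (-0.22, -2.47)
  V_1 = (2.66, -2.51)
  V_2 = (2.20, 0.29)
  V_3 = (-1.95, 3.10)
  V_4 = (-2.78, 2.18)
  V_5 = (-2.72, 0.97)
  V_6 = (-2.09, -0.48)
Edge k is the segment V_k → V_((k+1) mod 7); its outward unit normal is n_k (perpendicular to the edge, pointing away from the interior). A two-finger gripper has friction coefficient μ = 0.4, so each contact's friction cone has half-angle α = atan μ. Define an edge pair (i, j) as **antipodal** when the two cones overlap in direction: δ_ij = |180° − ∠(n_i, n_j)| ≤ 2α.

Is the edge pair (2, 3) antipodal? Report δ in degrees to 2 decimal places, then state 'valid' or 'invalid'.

α = atan 0.4 = 21.80°;  2α = 43.60°
edge 2: e_2 = (-4.15, +2.81);  n_2 = (+0.5607, +0.8280)
edge 3: e_3 = (-0.83, -0.92);  n_3 = (-0.7425, +0.6699)
∠(n_2, n_3) = 82.05°
δ = |180° − 82.05°| = 97.95°
97.95° > 2α = 43.60°  →  invalid

δ = 97.95°, invalid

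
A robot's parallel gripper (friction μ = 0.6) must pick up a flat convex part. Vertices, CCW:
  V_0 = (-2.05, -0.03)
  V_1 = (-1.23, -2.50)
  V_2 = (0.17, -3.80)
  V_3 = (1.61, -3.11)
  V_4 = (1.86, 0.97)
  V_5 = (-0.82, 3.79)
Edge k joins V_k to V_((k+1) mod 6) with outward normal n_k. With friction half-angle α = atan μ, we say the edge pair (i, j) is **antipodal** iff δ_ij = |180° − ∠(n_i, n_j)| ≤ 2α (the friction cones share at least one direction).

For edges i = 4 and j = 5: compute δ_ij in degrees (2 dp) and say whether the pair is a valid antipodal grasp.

α = atan 0.6 = 30.96°;  2α = 61.93°
edge 4: e_4 = (-2.68, +2.82);  n_4 = (+0.7249, +0.6889)
edge 5: e_5 = (-1.23, -3.82);  n_5 = (-0.9519, +0.3065)
∠(n_4, n_5) = 118.61°
δ = |180° − 118.61°| = 61.39°
61.39° ≤ 2α = 61.93°  →  valid

δ = 61.39°, valid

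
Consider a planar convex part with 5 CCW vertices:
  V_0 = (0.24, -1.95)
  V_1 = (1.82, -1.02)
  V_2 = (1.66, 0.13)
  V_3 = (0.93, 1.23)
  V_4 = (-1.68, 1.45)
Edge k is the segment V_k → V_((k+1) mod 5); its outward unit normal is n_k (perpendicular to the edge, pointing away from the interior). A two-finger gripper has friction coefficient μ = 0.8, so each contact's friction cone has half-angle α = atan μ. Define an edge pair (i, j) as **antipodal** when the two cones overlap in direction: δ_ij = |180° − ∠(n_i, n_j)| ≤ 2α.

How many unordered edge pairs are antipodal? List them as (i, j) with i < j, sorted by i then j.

count = 4; pairs: (0,3), (1,4), (2,4), (3,4)

α = atan 0.8 = 38.66°;  2α = 77.32°
n_0 = (+0.5073, -0.8618)
n_1 = (+0.9905, +0.1378)
n_2 = (+0.8332, +0.5530)
n_3 = (+0.0840, +0.9965)
n_4 = (-0.8708, -0.4917)
  (0,1): δ = 112.56°  ·
  (0,2): δ = 86.91°  ·
  (0,3): δ = 35.30°  ✓
  (0,4): δ = 88.97°  ·
  (1,2): δ = 154.35°  ·
  (1,3): δ = 102.74°  ·
  (1,4): δ = 21.53°  ✓
  (2,3): δ = 128.39°  ·
  (2,4): δ = 4.12°  ✓
  (3,4): δ = 55.73°  ✓
antipodal pairs: 4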